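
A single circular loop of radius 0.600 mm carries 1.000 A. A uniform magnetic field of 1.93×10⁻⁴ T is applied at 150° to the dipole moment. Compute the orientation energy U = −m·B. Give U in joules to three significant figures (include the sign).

Magnetic moment m = IA = Iπa² = (1.00)·π·(6.00×10⁻⁴)² = 1.131×10⁻⁶ A·m².
U = −m·B = −mB cosθ.
U = −(1.131×10⁻⁶)(1.93×10⁻⁴)·cos150° = 1.890×10⁻¹⁰ J.

U ≈ 1.89×10⁻¹⁰ J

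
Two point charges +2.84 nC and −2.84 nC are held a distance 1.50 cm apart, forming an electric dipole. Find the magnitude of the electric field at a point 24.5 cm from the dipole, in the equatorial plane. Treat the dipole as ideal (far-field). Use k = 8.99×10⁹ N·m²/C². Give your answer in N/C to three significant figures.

E ≈ 26.0 N/C

Dipole moment p = qd = (2.84×10⁻⁹ C)(0.0150 m) = 4.26×10⁻¹¹ C·m.
On the perpendicular bisector E = kp/r³ (half the axial value at the same distance).
E = (8.99×10⁹)(4.26×10⁻¹¹) / (0.245)³ = 26.04 N/C.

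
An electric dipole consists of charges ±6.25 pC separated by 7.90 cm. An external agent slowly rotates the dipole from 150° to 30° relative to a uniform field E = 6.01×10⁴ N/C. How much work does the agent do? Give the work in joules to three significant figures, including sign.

Dipole moment p = qd = (6.25×10⁻¹² C)(0.0790 m) = 4.938×10⁻¹³ C·m.
W_ext = ΔU = U(θ₂) − U(θ₁) = −pE cosθ₂ − (−pE cosθ₁) = pE(cosθ₁ − cosθ₂).
W = (4.938×10⁻¹³)(6.01×10⁴)·(cos150° − cos30°) = (2.968×10⁻⁸)·(-1.7321) = -5.140×10⁻⁸ J.

W ≈ -5.14×10⁻⁸ J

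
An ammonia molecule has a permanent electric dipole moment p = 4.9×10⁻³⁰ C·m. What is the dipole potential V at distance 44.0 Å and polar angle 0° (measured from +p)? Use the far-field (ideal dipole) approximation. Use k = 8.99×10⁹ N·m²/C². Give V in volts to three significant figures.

The dipole potential is V = kp cosθ / r².
V = (8.99×10⁹)(4.90×10⁻³⁰)·cos0° / (4.40×10⁻⁹)² = 0.002275 V.

V ≈ 0.00228 V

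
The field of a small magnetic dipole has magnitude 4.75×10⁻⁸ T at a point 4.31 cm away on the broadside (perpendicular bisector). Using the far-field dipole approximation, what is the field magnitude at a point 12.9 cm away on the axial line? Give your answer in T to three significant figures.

Dipole fields scale as 1/r³ in the far field.
The axial field is twice the equatorial field at the same r, so the geometry factor is 2/1.
B₂ = B₁ · (2/1) · (r₁/r₂)³ = 4.75×10⁻⁸ · 2 · (4.31/12.9)³.
(r₁/r₂)³ = (0.3341)³ = 0.0373.
B₂ ≈ 3.543×10⁻⁹ T.

B ≈ 3.54×10⁻⁹ T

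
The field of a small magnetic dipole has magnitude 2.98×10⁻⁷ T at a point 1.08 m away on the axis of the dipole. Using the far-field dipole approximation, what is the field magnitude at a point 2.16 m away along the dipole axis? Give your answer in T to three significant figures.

B ≈ 3.72×10⁻⁸ T

Dipole fields scale as 1/r³ in the far field; the geometry is the same at both points.
B₂ = B₁ · (r₁/r₂)³ = 2.98×10⁻⁷ · (1.08/2.16)³.
(r₁/r₂)³ = (0.5)³ = 0.125.
B₂ ≈ 3.725×10⁻⁸ T.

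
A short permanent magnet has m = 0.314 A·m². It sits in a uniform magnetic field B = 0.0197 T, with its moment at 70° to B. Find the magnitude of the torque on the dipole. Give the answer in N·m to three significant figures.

τ ≈ 0.00581 N·m

Torque on a magnetic dipole: τ = mB sinθ.
τ = (0.314)(0.0197)·sin70° = 0.005813 N·m.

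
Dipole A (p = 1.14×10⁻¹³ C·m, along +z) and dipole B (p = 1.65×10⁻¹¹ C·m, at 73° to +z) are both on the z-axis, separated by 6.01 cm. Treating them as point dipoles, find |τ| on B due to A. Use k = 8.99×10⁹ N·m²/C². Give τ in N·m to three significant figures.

The second dipole sits on the axis of the first, so the field there is axial: E₁ = 2kp₁/r³ along +z.
E₁ = 2(8.99×10⁹)(1.14×10⁻¹³)/(0.0601)³ = 9.442 N/C.
Torque on the second dipole: τ = p₂ E₁ sinθ.
τ = (1.65×10⁻¹¹)(9.442)·sin73° = 1.490×10⁻¹⁰ N·m.

τ ≈ 1.49×10⁻¹⁰ N·m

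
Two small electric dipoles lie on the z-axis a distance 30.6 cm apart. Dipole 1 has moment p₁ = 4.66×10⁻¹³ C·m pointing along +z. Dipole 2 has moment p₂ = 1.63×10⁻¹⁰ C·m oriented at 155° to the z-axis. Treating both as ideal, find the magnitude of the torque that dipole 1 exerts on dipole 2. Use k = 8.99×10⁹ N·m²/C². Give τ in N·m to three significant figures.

τ ≈ 2.01×10⁻¹¹ N·m

The second dipole sits on the axis of the first, so the field there is axial: E₁ = 2kp₁/r³ along +z.
E₁ = 2(8.99×10⁹)(4.66×10⁻¹³)/(0.306)³ = 0.2924 N/C.
Torque on the second dipole: τ = p₂ E₁ sinθ.
τ = (1.63×10⁻¹⁰)(0.2924)·sin155° = 2.014×10⁻¹¹ N·m.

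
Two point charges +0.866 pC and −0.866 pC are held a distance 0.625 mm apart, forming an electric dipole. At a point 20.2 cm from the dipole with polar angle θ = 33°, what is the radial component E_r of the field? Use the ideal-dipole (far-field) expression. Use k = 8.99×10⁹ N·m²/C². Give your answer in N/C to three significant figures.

Dipole moment p = qd = (8.66×10⁻¹³ C)(6.25×10⁻⁴ m) = 5.413×10⁻¹⁶ C·m.
For a dipole, E_r = (2kp cosθ)/r³.
kp/r³ = (8.99×10⁹)(5.413×10⁻¹⁶)/(0.202)³ = 5.904×10⁻⁴ N/C.
E_r = 2·5.904×10⁻⁴·cos33° = 9.903×10⁻⁴ N/C.

E_r ≈ 9.90×10⁻⁴ N/C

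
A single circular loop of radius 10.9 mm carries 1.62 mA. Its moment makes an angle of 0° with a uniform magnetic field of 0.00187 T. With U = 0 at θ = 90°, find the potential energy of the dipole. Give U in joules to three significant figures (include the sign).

U ≈ -1.13×10⁻⁹ J

Magnetic moment m = IA = Iπa² = (0.00162)·π·(0.0109)² = 6.047×10⁻⁷ A·m².
U = −m·B = −mB cosθ.
U = −(6.047×10⁻⁷)(0.00187)·cos0° = -1.131×10⁻⁹ J.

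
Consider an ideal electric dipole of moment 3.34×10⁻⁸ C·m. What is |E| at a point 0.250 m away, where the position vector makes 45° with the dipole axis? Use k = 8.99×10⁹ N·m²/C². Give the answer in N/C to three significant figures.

At angle θ the dipole field magnitude is E = (kp/r³)·√(1 + 3cos²θ).
kp/r³ = (8.99×10⁹)(3.34×10⁻⁸) / (0.250)³ = 1.922×10⁴ N/C.
√(1 + 3cos²45°) = √(1 + 3·0.5000) = √2.5000 ≈ 1.5811.
E ≈ 1.922×10⁴ × 1.581 = 3.038×10⁴ N/C.

E ≈ 3.04×10⁴ N/C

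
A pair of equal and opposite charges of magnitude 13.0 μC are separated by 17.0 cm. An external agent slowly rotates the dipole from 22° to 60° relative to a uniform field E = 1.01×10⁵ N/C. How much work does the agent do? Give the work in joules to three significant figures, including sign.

W ≈ 0.0954 J

Dipole moment p = qd = (1.30×10⁻⁵ C)(0.170 m) = 2.21×10⁻⁶ C·m.
W_ext = ΔU = U(θ₂) − U(θ₁) = −pE cosθ₂ − (−pE cosθ₁) = pE(cosθ₁ − cosθ₂).
W = (2.21×10⁻⁶)(1.01×10⁵)·(cos22° − cos60°) = (0.2232)·(+0.4272) = 0.09535 J.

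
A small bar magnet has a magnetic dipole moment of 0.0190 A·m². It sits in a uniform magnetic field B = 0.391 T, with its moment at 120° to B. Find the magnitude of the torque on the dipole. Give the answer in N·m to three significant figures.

Torque on a magnetic dipole: τ = mB sinθ.
τ = (0.0190)(0.391)·sin120° = 0.006434 N·m.

τ ≈ 0.00643 N·m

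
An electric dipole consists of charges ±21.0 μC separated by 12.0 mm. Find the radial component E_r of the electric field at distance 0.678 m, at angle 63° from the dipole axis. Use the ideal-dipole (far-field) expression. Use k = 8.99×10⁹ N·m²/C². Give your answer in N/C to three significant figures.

E_r ≈ 6600 N/C

Dipole moment p = qd = (2.10×10⁻⁵ C)(0.0120 m) = 2.52×10⁻⁷ C·m.
For a dipole, E_r = (2kp cosθ)/r³.
kp/r³ = (8.99×10⁹)(2.52×10⁻⁷)/(0.678)³ = 7269 N/C.
E_r = 2·7269·cos63° = 6600 N/C.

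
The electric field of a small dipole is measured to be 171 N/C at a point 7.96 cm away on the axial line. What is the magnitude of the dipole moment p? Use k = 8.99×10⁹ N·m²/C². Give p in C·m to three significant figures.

p ≈ 4.80×10⁻¹² C·m

On axis E = 2kp/r³, so p = Er³/(2k).
p = (171)·(0.0796)³ / (2·8.99×10⁹) = 4.797×10⁻¹² C·m.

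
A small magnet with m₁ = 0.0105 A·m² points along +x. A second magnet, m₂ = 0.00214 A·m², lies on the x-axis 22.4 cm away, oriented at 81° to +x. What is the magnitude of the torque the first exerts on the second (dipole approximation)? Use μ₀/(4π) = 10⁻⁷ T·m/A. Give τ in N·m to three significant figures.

Dipole B is on the axis of dipole A, so B₁ there is axial: B₁ = (μ₀/4π)·2m₁/r³ along +x.
B₁ = 2(10⁻⁷)(0.0105)/(0.224)³ = 1.868×10⁻⁷ T.
τ = m₂ B₁ sinθ.
τ = (0.00214)(1.868×10⁻⁷)·sin81° = 3.949×10⁻¹⁰ N·m.

τ ≈ 3.95×10⁻¹⁰ N·m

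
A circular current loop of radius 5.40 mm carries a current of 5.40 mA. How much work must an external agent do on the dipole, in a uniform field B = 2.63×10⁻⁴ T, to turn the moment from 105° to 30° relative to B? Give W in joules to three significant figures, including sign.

Magnetic moment m = IA = Iπa² = (0.00540)·π·(0.00540)² = 4.947×10⁻⁷ A·m².
W_ext = ΔU = −mB cosθ₂ + mB cosθ₁ = mB(cosθ₁ − cosθ₂).
W = (4.947×10⁻⁷)(2.63×10⁻⁴)·(cos105° − cos30°) = (1.301×10⁻¹⁰)·(-1.1248) = -1.463×10⁻¹⁰ J.

W ≈ -1.46×10⁻¹⁰ J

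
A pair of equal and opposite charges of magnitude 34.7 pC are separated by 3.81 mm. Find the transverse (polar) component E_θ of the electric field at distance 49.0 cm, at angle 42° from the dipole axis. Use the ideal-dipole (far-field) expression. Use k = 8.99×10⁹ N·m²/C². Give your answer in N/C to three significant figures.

Dipole moment p = qd = (3.47×10⁻¹¹ C)(0.00381 m) = 1.322×10⁻¹³ C·m.
For a dipole, E_θ = (kp sinθ)/r³.
kp/r³ = (8.99×10⁹)(1.322×10⁻¹³)/(0.490)³ = 0.01010 N/C.
E_θ = 0.01010·sin42° = 0.006759 N/C.

E_θ ≈ 0.00676 N/C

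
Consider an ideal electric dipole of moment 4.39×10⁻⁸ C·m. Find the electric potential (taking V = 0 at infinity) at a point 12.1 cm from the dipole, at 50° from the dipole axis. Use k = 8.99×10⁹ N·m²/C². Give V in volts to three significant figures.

The dipole potential is V = kp cosθ / r².
V = (8.99×10⁹)(4.39×10⁻⁸)·cos50° / (0.121)² = 1.733×10⁴ V.

V ≈ 1.73×10⁴ V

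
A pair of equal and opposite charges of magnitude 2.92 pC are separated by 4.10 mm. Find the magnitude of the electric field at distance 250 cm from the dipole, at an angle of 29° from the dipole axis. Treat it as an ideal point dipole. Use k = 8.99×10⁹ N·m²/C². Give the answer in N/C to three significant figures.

Dipole moment p = qd = (2.92×10⁻¹² C)(0.00410 m) = 1.197×10⁻¹⁴ C·m.
At angle θ the dipole field magnitude is E = (kp/r³)·√(1 + 3cos²θ).
kp/r³ = (8.99×10⁹)(1.197×10⁻¹⁴) / (2.50)³ = 6.887×10⁻⁶ N/C.
√(1 + 3cos²29°) = √(1 + 3·0.7650) = √3.2949 ≈ 1.8152.
E ≈ 6.887×10⁻⁶ × 1.815 = 1.250×10⁻⁵ N/C.

E ≈ 1.25×10⁻⁵ N/C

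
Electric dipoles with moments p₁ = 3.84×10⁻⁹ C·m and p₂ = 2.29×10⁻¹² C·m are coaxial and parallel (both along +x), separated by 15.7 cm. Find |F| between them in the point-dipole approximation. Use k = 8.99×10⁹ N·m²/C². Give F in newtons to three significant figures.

F ≈ 7.81×10⁻⁷ N

On-axis field of dipole 1 at distance r: E = 2kp₁/r³. Force on dipole 2 is F = p₂·dE/dr (gradient along axis).
dE/dr = −6kp₁/r⁴, so |F| = 6kp₁p₂/r⁴ (attractive for aligned moments).
F = 6(8.99×10⁹)(3.84×10⁻⁹)(2.29×10⁻¹²)/(0.157)⁴ = 7.807×10⁻⁷ N.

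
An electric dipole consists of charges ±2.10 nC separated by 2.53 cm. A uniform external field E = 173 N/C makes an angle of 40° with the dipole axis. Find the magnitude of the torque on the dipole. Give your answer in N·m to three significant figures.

Dipole moment p = qd = (2.10×10⁻⁹ C)(0.0253 m) = 5.313×10⁻¹¹ C·m.
Torque on an electric dipole: τ = pE sinθ.
τ = (5.313×10⁻¹¹)(173)·sin40° = 5.908×10⁻⁹ N·m.

τ ≈ 5.91×10⁻⁹ N·m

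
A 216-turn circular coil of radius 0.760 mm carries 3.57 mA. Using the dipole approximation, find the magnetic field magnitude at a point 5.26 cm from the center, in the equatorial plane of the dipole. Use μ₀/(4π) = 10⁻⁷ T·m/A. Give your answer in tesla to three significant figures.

m = NIA = NIπa² = 216·(0.00357)·π·(7.60×10⁻⁴)² = 1.399×10⁻⁶ A·m².
In the equatorial plane B = (μ₀/4π)·m/r³ (half the axial value).
B = (10⁻⁷)·(1.399×10⁻⁶) / (0.0526)³ = 9.613×10⁻¹⁰ T.

B ≈ 9.61×10⁻¹⁰ T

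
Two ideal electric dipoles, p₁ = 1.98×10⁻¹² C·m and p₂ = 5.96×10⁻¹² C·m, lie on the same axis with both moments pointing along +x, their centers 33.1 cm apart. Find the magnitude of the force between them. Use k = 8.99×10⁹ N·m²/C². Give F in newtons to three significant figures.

F ≈ 5.30×10⁻¹¹ N

On-axis field of dipole 1 at distance r: E = 2kp₁/r³. Force on dipole 2 is F = p₂·dE/dr (gradient along axis).
dE/dr = −6kp₁/r⁴, so |F| = 6kp₁p₂/r⁴ (attractive for aligned moments).
F = 6(8.99×10⁹)(1.98×10⁻¹²)(5.96×10⁻¹²)/(0.331)⁴ = 5.303×10⁻¹¹ N.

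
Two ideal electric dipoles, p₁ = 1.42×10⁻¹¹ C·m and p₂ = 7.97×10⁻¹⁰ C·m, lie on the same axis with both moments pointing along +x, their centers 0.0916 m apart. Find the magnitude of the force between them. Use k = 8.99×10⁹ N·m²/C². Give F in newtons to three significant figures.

F ≈ 8.67×10⁻⁶ N

On-axis field of dipole 1 at distance r: E = 2kp₁/r³. Force on dipole 2 is F = p₂·dE/dr (gradient along axis).
dE/dr = −6kp₁/r⁴, so |F| = 6kp₁p₂/r⁴ (attractive for aligned moments).
F = 6(8.99×10⁹)(1.42×10⁻¹¹)(7.97×10⁻¹⁰)/(0.0916)⁴ = 8.671×10⁻⁶ N.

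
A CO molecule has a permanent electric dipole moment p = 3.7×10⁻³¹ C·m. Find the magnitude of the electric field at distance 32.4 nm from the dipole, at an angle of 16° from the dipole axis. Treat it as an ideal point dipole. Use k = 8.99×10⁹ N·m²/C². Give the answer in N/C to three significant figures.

E ≈ 190 N/C

At angle θ the dipole field magnitude is E = (kp/r³)·√(1 + 3cos²θ).
kp/r³ = (8.99×10⁹)(3.70×10⁻³¹) / (3.24×10⁻⁸)³ = 97.80 N/C.
√(1 + 3cos²16°) = √(1 + 3·0.9240) = √3.7721 ≈ 1.9422.
E ≈ 97.80 × 1.942 = 189.9 N/C.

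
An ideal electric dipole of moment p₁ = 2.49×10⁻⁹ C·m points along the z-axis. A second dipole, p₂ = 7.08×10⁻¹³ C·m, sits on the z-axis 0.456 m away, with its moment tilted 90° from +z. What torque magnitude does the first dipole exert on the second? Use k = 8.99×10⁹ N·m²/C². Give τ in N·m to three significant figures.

τ ≈ 3.34×10⁻¹⁰ N·m

The second dipole sits on the axis of the first, so the field there is axial: E₁ = 2kp₁/r³ along +z.
E₁ = 2(8.99×10⁹)(2.49×10⁻⁹)/(0.456)³ = 472.2 N/C.
Torque on the second dipole: τ = p₂ E₁ sinθ.
τ = (7.08×10⁻¹³)(472.2)·sin90° = 3.343×10⁻¹⁰ N·m.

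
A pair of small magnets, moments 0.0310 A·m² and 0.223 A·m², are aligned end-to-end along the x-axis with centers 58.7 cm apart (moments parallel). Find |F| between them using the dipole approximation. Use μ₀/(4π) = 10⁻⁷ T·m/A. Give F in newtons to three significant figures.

F ≈ 3.49×10⁻⁸ N

On-axis B of dipole 1: B = (μ₀/4π)·2m₁/r³. Force on dipole 2: F = m₂·dB/dr.
dB/dr = −(μ₀/4π)·6m₁/r⁴, so |F| = (μ₀/4π)·6m₁m₂/r⁴.
F = 6(10⁻⁷)(0.0310)(0.223)/(0.587)⁴ = 3.494×10⁻⁸ N.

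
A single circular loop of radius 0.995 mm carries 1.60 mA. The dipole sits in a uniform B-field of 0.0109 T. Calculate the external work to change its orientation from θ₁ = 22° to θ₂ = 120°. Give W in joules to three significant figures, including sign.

W ≈ 7.74×10⁻¹¹ J

Magnetic moment m = IA = Iπa² = (0.00160)·π·(9.95×10⁻⁴)² = 4.976×10⁻⁹ A·m².
W_ext = ΔU = −mB cosθ₂ + mB cosθ₁ = mB(cosθ₁ − cosθ₂).
W = (4.976×10⁻⁹)(0.0109)·(cos22° − cos120°) = (5.424×10⁻¹¹)·(+1.4272) = 7.741×10⁻¹¹ J.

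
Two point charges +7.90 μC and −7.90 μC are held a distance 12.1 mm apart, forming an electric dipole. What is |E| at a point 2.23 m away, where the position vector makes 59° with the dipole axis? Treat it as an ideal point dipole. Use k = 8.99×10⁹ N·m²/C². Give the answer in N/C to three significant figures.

E ≈ 104 N/C

Dipole moment p = qd = (7.90×10⁻⁶ C)(0.0121 m) = 9.559×10⁻⁸ C·m.
At angle θ the dipole field magnitude is E = (kp/r³)·√(1 + 3cos²θ).
kp/r³ = (8.99×10⁹)(9.559×10⁻⁸) / (2.23)³ = 77.49 N/C.
√(1 + 3cos²59°) = √(1 + 3·0.2653) = √1.7958 ≈ 1.3401.
E ≈ 77.49 × 1.340 = 103.8 N/C.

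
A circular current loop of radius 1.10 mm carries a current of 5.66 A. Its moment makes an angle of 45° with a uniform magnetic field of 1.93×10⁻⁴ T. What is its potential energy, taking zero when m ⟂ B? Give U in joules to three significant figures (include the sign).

Magnetic moment m = IA = Iπa² = (5.66)·π·(0.00110)² = 2.152×10⁻⁵ A·m².
U = −m·B = −mB cosθ.
U = −(2.152×10⁻⁵)(1.93×10⁻⁴)·cos45° = -2.937×10⁻⁹ J.

U ≈ -2.94×10⁻⁹ J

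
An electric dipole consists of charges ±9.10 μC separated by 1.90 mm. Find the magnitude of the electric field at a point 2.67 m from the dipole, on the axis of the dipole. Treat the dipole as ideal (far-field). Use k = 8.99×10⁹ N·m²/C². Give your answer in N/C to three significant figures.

E ≈ 16.3 N/C

Dipole moment p = qd = (9.10×10⁻⁶ C)(0.00190 m) = 1.729×10⁻⁸ C·m.
On the dipole axis E = 2kp/r³.
E = 2·(8.99×10⁹)(1.729×10⁻⁸) / (2.67)³ = 16.33 N/C.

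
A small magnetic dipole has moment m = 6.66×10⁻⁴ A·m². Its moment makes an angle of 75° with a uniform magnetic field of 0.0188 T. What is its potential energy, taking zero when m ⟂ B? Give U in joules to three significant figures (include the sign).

U = −m·B = −mB cosθ.
U = −(6.66×10⁻⁴)(0.0188)·cos75° = -3.241×10⁻⁶ J.

U ≈ -3.24×10⁻⁶ J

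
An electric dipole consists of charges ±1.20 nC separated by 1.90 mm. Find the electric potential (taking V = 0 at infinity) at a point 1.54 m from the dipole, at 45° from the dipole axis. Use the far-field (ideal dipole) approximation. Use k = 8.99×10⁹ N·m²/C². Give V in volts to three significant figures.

V ≈ 0.00611 V

Dipole moment p = qd = (1.20×10⁻⁹ C)(0.00190 m) = 2.28×10⁻¹² C·m.
The dipole potential is V = kp cosθ / r².
V = (8.99×10⁹)(2.28×10⁻¹²)·cos45° / (1.54)² = 0.006111 V.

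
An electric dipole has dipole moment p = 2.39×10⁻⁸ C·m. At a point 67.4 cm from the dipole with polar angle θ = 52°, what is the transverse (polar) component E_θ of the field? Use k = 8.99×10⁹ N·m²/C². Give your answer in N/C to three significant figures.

E_θ ≈ 553 N/C

For a dipole, E_θ = (kp sinθ)/r³.
kp/r³ = (8.99×10⁹)(2.39×10⁻⁸)/(0.674)³ = 701.7 N/C.
E_θ = 701.7·sin52° = 553.0 N/C.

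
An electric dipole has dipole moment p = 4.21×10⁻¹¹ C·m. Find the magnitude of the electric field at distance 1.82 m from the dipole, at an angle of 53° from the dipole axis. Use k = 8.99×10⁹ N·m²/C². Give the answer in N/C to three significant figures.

E ≈ 0.0907 N/C

At angle θ the dipole field magnitude is E = (kp/r³)·√(1 + 3cos²θ).
kp/r³ = (8.99×10⁹)(4.21×10⁻¹¹) / (1.82)³ = 0.06278 N/C.
√(1 + 3cos²53°) = √(1 + 3·0.3622) = √2.0865 ≈ 1.4445.
E ≈ 0.06278 × 1.444 = 0.09069 N/C.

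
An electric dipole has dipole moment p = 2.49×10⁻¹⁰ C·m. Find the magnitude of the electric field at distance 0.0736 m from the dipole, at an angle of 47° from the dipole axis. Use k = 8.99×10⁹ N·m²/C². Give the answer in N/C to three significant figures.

E ≈ 8690 N/C

At angle θ the dipole field magnitude is E = (kp/r³)·√(1 + 3cos²θ).
kp/r³ = (8.99×10⁹)(2.49×10⁻¹⁰) / (0.0736)³ = 5615 N/C.
√(1 + 3cos²47°) = √(1 + 3·0.4651) = √2.3954 ≈ 1.5477.
E ≈ 5615 × 1.548 = 8690 N/C.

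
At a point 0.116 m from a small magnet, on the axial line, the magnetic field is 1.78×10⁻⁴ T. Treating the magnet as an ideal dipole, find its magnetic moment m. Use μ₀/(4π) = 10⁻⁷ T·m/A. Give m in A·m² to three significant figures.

m ≈ 1.39 A·m²

On axis B = (μ₀/4π)·2m/r³, so m = Br³·4π/(μ₀·2).
m = (1.78×10⁻⁴)·(0.116)³ / (2·10⁻⁷) = 1.389 A·m².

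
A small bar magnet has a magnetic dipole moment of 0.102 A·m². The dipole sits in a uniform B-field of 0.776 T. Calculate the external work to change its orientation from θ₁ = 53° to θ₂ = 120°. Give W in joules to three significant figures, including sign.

W_ext = ΔU = −mB cosθ₂ + mB cosθ₁ = mB(cosθ₁ − cosθ₂).
W = (0.102)(0.776)·(cos53° − cos120°) = (0.07915)·(+1.1018) = 0.08721 J.

W ≈ 0.0872 J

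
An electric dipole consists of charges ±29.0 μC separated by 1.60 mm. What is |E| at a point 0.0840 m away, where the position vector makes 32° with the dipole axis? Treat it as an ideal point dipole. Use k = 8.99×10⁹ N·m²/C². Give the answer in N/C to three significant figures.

Dipole moment p = qd = (2.90×10⁻⁵ C)(0.00160 m) = 4.64×10⁻⁸ C·m.
At angle θ the dipole field magnitude is E = (kp/r³)·√(1 + 3cos²θ).
kp/r³ = (8.99×10⁹)(4.64×10⁻⁸) / (0.0840)³ = 7.038×10⁵ N/C.
√(1 + 3cos²32°) = √(1 + 3·0.7192) = √3.1576 ≈ 1.7770.
E ≈ 7.038×10⁵ × 1.777 = 1.251×10⁶ N/C.

E ≈ 1.25×10⁶ N/C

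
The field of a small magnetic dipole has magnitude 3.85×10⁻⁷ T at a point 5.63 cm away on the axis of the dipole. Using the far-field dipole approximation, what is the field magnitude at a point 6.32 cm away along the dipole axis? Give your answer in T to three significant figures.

Dipole fields scale as 1/r³ in the far field; the geometry is the same at both points.
B₂ = B₁ · (r₁/r₂)³ = 3.85×10⁻⁷ · (5.63/6.32)³.
(r₁/r₂)³ = (0.8908)³ = 0.7069.
B₂ ≈ 2.722×10⁻⁷ T.

B ≈ 2.72×10⁻⁷ T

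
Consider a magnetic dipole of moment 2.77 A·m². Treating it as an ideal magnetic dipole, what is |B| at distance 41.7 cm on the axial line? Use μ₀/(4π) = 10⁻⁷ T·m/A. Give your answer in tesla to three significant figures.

On axis B = (μ₀/4π)·2m/r³.
B = 2·(10⁻⁷)·(2.77) / (0.417)³ = 7.640×10⁻⁶ T.

B ≈ 7.64×10⁻⁶ T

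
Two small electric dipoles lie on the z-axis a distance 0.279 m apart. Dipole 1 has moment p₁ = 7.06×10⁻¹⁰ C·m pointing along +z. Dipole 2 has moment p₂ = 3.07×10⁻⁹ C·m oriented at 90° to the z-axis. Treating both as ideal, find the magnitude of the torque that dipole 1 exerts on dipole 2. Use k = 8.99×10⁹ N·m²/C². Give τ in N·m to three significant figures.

τ ≈ 1.79×10⁻⁶ N·m

The second dipole sits on the axis of the first, so the field there is axial: E₁ = 2kp₁/r³ along +z.
E₁ = 2(8.99×10⁹)(7.06×10⁻¹⁰)/(0.279)³ = 584.5 N/C.
Torque on the second dipole: τ = p₂ E₁ sinθ.
τ = (3.07×10⁻⁹)(584.5)·sin90° = 1.794×10⁻⁶ N·m.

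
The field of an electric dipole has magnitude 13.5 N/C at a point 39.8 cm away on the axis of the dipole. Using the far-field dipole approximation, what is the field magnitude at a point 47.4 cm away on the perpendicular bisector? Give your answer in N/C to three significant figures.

Dipole fields scale as 1/r³ in the far field.
The axial field is twice the equatorial field at the same r, so the geometry factor is 1/2.
E₂ = E₁ · (1/2) · (r₁/r₂)³ = 13.5 · 0.5 · (39.8/47.4)³.
(r₁/r₂)³ = (0.8397)³ = 0.592.
E₂ ≈ 3.996 N/C.

E ≈ 4.00 N/C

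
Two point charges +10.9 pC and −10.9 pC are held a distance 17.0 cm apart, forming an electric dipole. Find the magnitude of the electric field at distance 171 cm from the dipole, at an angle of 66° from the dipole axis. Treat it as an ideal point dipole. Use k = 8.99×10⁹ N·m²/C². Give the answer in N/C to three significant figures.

Dipole moment p = qd = (1.09×10⁻¹¹ C)(0.170 m) = 1.853×10⁻¹² C·m.
At angle θ the dipole field magnitude is E = (kp/r³)·√(1 + 3cos²θ).
kp/r³ = (8.99×10⁹)(1.853×10⁻¹²) / (1.71)³ = 0.003332 N/C.
√(1 + 3cos²66°) = √(1 + 3·0.1654) = √1.4963 ≈ 1.2232.
E ≈ 0.003332 × 1.223 = 0.004075 N/C.

E ≈ 0.00408 N/C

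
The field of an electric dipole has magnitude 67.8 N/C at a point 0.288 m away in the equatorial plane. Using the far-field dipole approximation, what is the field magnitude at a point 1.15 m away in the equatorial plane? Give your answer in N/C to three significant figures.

E ≈ 1.06 N/C

Dipole fields scale as 1/r³ in the far field; the geometry is the same at both points.
E₂ = E₁ · (r₁/r₂)³ = 67.8 · (0.288/1.15)³.
(r₁/r₂)³ = (0.2504)³ = 0.01571.
E₂ ≈ 1.065 N/C.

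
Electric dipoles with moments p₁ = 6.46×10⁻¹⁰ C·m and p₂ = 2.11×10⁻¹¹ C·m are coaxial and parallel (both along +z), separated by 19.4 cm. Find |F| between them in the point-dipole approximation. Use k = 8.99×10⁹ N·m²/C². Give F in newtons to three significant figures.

On-axis field of dipole 1 at distance r: E = 2kp₁/r³. Force on dipole 2 is F = p₂·dE/dr (gradient along axis).
dE/dr = −6kp₁/r⁴, so |F| = 6kp₁p₂/r⁴ (attractive for aligned moments).
F = 6(8.99×10⁹)(6.46×10⁻¹⁰)(2.11×10⁻¹¹)/(0.194)⁴ = 5.191×10⁻⁷ N.

F ≈ 5.19×10⁻⁷ N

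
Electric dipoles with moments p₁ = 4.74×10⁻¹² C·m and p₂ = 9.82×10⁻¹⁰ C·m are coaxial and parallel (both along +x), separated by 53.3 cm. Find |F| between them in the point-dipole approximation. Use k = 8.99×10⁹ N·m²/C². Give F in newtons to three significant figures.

On-axis field of dipole 1 at distance r: E = 2kp₁/r³. Force on dipole 2 is F = p₂·dE/dr (gradient along axis).
dE/dr = −6kp₁/r⁴, so |F| = 6kp₁p₂/r⁴ (attractive for aligned moments).
F = 6(8.99×10⁹)(4.74×10⁻¹²)(9.82×10⁻¹⁰)/(0.533)⁴ = 3.111×10⁻⁹ N.

F ≈ 3.11×10⁻⁹ N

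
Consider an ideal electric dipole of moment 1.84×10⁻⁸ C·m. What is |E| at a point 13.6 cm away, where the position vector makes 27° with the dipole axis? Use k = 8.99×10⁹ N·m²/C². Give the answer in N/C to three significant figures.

At angle θ the dipole field magnitude is E = (kp/r³)·√(1 + 3cos²θ).
kp/r³ = (8.99×10⁹)(1.84×10⁻⁸) / (0.136)³ = 6.576×10⁴ N/C.
√(1 + 3cos²27°) = √(1 + 3·0.7939) = √3.3817 ≈ 1.8389.
E ≈ 6.576×10⁴ × 1.839 = 1.209×10⁵ N/C.

E ≈ 1.21×10⁵ N/C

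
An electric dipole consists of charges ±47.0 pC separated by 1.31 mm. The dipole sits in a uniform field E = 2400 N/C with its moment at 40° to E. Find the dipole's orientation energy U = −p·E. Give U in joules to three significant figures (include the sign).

U ≈ -1.13×10⁻¹⁰ J

Dipole moment p = qd = (4.70×10⁻¹¹ C)(0.00131 m) = 6.157×10⁻¹⁴ C·m.
U = −p·E = −pE cosθ.
U = −(6.157×10⁻¹⁴)(2400)·cos40° = -1.132×10⁻¹⁰ J.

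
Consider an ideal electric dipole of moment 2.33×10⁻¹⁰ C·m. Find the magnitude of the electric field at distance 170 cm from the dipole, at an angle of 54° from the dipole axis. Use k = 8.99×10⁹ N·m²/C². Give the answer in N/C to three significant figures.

E ≈ 0.608 N/C

At angle θ the dipole field magnitude is E = (kp/r³)·√(1 + 3cos²θ).
kp/r³ = (8.99×10⁹)(2.33×10⁻¹⁰) / (1.70)³ = 0.4264 N/C.
√(1 + 3cos²54°) = √(1 + 3·0.3455) = √2.0365 ≈ 1.4271.
E ≈ 0.4264 × 1.427 = 0.6084 N/C.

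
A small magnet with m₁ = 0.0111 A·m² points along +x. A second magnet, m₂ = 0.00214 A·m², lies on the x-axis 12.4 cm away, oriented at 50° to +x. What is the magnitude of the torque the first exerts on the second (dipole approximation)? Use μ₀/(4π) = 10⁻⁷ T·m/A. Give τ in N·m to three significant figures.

Dipole B is on the axis of dipole A, so B₁ there is axial: B₁ = (μ₀/4π)·2m₁/r³ along +x.
B₁ = 2(10⁻⁷)(0.0111)/(0.124)³ = 1.164×10⁻⁶ T.
τ = m₂ B₁ sinθ.
τ = (0.00214)(1.164×10⁻⁶)·sin50° = 1.909×10⁻⁹ N·m.

τ ≈ 1.91×10⁻⁹ N·m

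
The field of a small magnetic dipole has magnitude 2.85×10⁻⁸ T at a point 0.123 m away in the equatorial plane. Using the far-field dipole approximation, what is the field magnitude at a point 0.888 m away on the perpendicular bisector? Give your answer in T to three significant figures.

Dipole fields scale as 1/r³ in the far field; the geometry is the same at both points.
B₂ = B₁ · (r₁/r₂)³ = 2.85×10⁻⁸ · (0.123/0.888)³.
(r₁/r₂)³ = (0.1385)³ = 0.002658.
B₂ ≈ 7.574×10⁻¹¹ T.

B ≈ 7.57×10⁻¹¹ T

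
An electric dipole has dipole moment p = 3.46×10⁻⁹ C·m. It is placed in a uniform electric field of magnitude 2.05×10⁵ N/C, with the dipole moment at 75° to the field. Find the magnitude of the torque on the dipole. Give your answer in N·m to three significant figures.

τ ≈ 6.85×10⁻⁴ N·m

Torque on an electric dipole: τ = pE sinθ.
τ = (3.46×10⁻⁹)(2.05×10⁵)·sin75° = 6.851×10⁻⁴ N·m.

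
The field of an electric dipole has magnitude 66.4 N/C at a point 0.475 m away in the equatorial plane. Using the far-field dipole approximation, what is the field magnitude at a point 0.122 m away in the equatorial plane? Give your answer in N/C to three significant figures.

Dipole fields scale as 1/r³ in the far field; the geometry is the same at both points.
E₂ = E₁ · (r₁/r₂)³ = 66.4 · (0.475/0.122)³.
(r₁/r₂)³ = (3.893)³ = 59.02.
E₂ ≈ 3919 N/C.

E ≈ 3920 N/C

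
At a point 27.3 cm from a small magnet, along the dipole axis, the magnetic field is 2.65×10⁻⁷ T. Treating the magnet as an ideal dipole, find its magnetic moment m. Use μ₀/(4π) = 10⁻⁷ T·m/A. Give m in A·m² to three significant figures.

m ≈ 0.0270 A·m²

On axis B = (μ₀/4π)·2m/r³, so m = Br³·4π/(μ₀·2).
m = (2.65×10⁻⁷)·(0.273)³ / (2·10⁻⁷) = 0.02696 A·m².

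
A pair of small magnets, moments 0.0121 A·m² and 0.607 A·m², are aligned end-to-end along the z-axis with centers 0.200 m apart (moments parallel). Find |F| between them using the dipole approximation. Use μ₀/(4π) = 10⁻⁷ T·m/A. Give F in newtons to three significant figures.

On-axis B of dipole 1: B = (μ₀/4π)·2m₁/r³. Force on dipole 2: F = m₂·dB/dr.
dB/dr = −(μ₀/4π)·6m₁/r⁴, so |F| = (μ₀/4π)·6m₁m₂/r⁴.
F = 6(10⁻⁷)(0.0121)(0.607)/(0.200)⁴ = 2.754×10⁻⁶ N.

F ≈ 2.75×10⁻⁶ N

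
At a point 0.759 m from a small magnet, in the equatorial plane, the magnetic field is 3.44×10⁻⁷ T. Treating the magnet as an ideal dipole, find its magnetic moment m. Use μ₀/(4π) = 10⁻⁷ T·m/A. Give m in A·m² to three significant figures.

In the equatorial plane B = (μ₀/4π)·m/r³, so m = Br³·4π/(μ₀).
m = (3.44×10⁻⁷)·(0.759)³ / (10⁻⁷) = 1.504 A·m².

m ≈ 1.50 A·m²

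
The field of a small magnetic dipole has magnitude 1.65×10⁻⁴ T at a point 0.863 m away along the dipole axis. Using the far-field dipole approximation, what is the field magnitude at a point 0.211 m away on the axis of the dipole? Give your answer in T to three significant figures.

B ≈ 0.0113 T

Dipole fields scale as 1/r³ in the far field; the geometry is the same at both points.
B₂ = B₁ · (r₁/r₂)³ = 1.65×10⁻⁴ · (0.863/0.211)³.
(r₁/r₂)³ = (4.09)³ = 68.42.
B₂ ≈ 0.01129 T.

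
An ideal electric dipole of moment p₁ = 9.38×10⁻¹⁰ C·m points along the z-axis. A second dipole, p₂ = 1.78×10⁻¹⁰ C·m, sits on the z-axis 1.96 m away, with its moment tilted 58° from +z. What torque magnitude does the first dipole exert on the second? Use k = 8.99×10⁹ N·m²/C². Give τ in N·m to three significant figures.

The second dipole sits on the axis of the first, so the field there is axial: E₁ = 2kp₁/r³ along +z.
E₁ = 2(8.99×10⁹)(9.38×10⁻¹⁰)/(1.96)³ = 2.240 N/C.
Torque on the second dipole: τ = p₂ E₁ sinθ.
τ = (1.78×10⁻¹⁰)(2.240)·sin58° = 3.381×10⁻¹⁰ N·m.

τ ≈ 3.38×10⁻¹⁰ N·m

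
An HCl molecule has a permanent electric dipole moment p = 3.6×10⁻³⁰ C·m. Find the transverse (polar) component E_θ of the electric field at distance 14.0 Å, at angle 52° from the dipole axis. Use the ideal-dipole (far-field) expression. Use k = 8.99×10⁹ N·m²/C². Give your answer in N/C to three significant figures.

E_θ ≈ 9.29×10⁶ N/C

For a dipole, E_θ = (kp sinθ)/r³.
kp/r³ = (8.99×10⁹)(3.60×10⁻³⁰)/(1.40×10⁻⁹)³ = 1.179×10⁷ N/C.
E_θ = 1.179×10⁷·sin52° = 9.294×10⁶ N/C.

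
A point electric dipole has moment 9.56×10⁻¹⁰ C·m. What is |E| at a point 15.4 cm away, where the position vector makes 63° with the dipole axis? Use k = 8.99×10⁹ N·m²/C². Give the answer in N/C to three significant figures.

E ≈ 2990 N/C

At angle θ the dipole field magnitude is E = (kp/r³)·√(1 + 3cos²θ).
kp/r³ = (8.99×10⁹)(9.56×10⁻¹⁰) / (0.154)³ = 2353 N/C.
√(1 + 3cos²63°) = √(1 + 3·0.2061) = √1.6183 ≈ 1.2721.
E ≈ 2353 × 1.272 = 2994 N/C.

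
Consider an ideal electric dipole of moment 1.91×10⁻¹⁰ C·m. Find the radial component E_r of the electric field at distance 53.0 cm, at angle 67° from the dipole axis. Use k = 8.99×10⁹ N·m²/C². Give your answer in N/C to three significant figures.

For a dipole, E_r = (2kp cosθ)/r³.
kp/r³ = (8.99×10⁹)(1.91×10⁻¹⁰)/(0.530)³ = 11.53 N/C.
E_r = 2·11.53·cos67° = 9.013 N/C.

E_r ≈ 9.01 N/C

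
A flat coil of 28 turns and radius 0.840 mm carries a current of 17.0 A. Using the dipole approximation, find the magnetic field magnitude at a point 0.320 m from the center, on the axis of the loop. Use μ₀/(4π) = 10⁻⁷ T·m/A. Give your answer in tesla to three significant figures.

m = NIA = NIπa² = 28·(17.0)·π·(8.40×10⁻⁴)² = 0.001055 A·m².
On axis B = (μ₀/4π)·2m/r³.
B = 2·(10⁻⁷)·(0.001055) / (0.320)³ = 6.439×10⁻⁹ T.

B ≈ 6.44×10⁻⁹ T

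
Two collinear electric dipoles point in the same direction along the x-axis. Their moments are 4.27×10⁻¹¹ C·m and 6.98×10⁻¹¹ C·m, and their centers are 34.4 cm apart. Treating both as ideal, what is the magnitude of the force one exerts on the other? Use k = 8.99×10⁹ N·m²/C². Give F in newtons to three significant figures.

F ≈ 1.15×10⁻⁸ N

On-axis field of dipole 1 at distance r: E = 2kp₁/r³. Force on dipole 2 is F = p₂·dE/dr (gradient along axis).
dE/dr = −6kp₁/r⁴, so |F| = 6kp₁p₂/r⁴ (attractive for aligned moments).
F = 6(8.99×10⁹)(4.27×10⁻¹¹)(6.98×10⁻¹¹)/(0.344)⁴ = 1.148×10⁻⁸ N.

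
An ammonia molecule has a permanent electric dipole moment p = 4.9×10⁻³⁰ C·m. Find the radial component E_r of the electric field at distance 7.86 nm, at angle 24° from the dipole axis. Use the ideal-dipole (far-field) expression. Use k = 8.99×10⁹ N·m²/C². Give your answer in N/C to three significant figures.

For a dipole, E_r = (2kp cosθ)/r³.
kp/r³ = (8.99×10⁹)(4.90×10⁻³⁰)/(7.86×10⁻⁹)³ = 9.072×10⁴ N/C.
E_r = 2·9.072×10⁴·cos24° = 1.657×10⁵ N/C.

E_r ≈ 1.66×10⁵ N/C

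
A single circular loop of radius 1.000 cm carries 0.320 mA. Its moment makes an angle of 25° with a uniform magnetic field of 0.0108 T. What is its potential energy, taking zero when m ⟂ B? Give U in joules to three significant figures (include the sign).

Magnetic moment m = IA = Iπa² = (3.20×10⁻⁴)·π·(0.0100)² = 1.005×10⁻⁷ A·m².
U = −m·B = −mB cosθ.
U = −(1.005×10⁻⁷)(0.0108)·cos25° = -9.837×10⁻¹⁰ J.

U ≈ -9.84×10⁻¹⁰ J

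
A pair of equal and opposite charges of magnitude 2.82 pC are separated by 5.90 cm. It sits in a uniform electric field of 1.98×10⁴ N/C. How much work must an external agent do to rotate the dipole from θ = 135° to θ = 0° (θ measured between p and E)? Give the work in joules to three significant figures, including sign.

W ≈ -5.62×10⁻⁹ J

Dipole moment p = qd = (2.82×10⁻¹² C)(0.0590 m) = 1.664×10⁻¹³ C·m.
W_ext = ΔU = U(θ₂) − U(θ₁) = −pE cosθ₂ − (−pE cosθ₁) = pE(cosθ₁ − cosθ₂).
W = (1.664×10⁻¹³)(1.98×10⁴)·(cos135° − cos0°) = (3.295×10⁻⁹)·(-1.7071) = -5.624×10⁻⁹ J.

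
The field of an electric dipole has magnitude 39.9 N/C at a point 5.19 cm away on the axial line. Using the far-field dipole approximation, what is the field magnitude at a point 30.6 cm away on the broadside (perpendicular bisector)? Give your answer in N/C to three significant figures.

Dipole fields scale as 1/r³ in the far field.
The axial field is twice the equatorial field at the same r, so the geometry factor is 1/2.
E₂ = E₁ · (1/2) · (r₁/r₂)³ = 39.9 · 0.5 · (5.19/30.6)³.
(r₁/r₂)³ = (0.1696)³ = 0.004879.
E₂ ≈ 0.09734 N/C.

E ≈ 0.0973 N/C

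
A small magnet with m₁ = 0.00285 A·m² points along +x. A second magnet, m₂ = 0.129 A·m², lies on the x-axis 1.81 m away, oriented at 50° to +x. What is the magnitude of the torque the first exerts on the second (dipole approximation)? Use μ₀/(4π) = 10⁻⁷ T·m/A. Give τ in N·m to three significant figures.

τ ≈ 9.50×10⁻¹² N·m

Dipole B is on the axis of dipole A, so B₁ there is axial: B₁ = (μ₀/4π)·2m₁/r³ along +x.
B₁ = 2(10⁻⁷)(0.00285)/(1.81)³ = 9.613×10⁻¹¹ T.
τ = m₂ B₁ sinθ.
τ = (0.129)(9.613×10⁻¹¹)·sin50° = 9.499×10⁻¹² N·m.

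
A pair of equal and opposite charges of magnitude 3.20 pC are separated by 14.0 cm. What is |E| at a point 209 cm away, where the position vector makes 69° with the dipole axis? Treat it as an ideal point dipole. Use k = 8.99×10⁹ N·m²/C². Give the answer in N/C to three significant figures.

E ≈ 5.19×10⁻⁴ N/C

Dipole moment p = qd = (3.20×10⁻¹² C)(0.140 m) = 4.48×10⁻¹³ C·m.
At angle θ the dipole field magnitude is E = (kp/r³)·√(1 + 3cos²θ).
kp/r³ = (8.99×10⁹)(4.48×10⁻¹³) / (2.09)³ = 4.412×10⁻⁴ N/C.
√(1 + 3cos²69°) = √(1 + 3·0.1284) = √1.3853 ≈ 1.1770.
E ≈ 4.412×10⁻⁴ × 1.177 = 5.192×10⁻⁴ N/C.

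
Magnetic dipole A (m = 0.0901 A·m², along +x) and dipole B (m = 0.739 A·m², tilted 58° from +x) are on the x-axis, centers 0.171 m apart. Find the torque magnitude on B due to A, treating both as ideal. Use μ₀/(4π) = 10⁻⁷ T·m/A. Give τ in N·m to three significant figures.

τ ≈ 2.26×10⁻⁶ N·m

Dipole B is on the axis of dipole A, so B₁ there is axial: B₁ = (μ₀/4π)·2m₁/r³ along +x.
B₁ = 2(10⁻⁷)(0.0901)/(0.171)³ = 3.604×10⁻⁶ T.
τ = m₂ B₁ sinθ.
τ = (0.739)(3.604×10⁻⁶)·sin58° = 2.259×10⁻⁶ N·m.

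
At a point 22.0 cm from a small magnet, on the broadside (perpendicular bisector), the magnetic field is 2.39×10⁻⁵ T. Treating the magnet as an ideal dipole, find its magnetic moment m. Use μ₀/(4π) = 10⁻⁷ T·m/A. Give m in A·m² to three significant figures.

m ≈ 2.54 A·m²

In the equatorial plane B = (μ₀/4π)·m/r³, so m = Br³·4π/(μ₀).
m = (2.39×10⁻⁵)·(0.220)³ / (10⁻⁷) = 2.545 A·m².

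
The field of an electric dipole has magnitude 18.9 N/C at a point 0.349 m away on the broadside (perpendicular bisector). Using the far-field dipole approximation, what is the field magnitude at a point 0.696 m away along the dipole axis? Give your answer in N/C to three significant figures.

E ≈ 4.77 N/C

Dipole fields scale as 1/r³ in the far field.
The axial field is twice the equatorial field at the same r, so the geometry factor is 2/1.
E₂ = E₁ · (2/1) · (r₁/r₂)³ = 18.9 · 2 · (0.349/0.696)³.
(r₁/r₂)³ = (0.5014)³ = 0.1261.
E₂ ≈ 4.766 N/C.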